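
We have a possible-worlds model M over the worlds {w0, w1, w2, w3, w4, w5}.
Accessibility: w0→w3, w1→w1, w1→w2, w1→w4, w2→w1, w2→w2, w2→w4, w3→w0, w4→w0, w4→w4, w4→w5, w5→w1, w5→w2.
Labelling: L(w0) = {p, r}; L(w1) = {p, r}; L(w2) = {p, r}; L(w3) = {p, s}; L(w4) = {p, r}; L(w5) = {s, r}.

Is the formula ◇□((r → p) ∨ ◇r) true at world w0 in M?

Yes

At w0: ◇□((r → p) ∨ ◇r) requires □((r → p) ∨ ◇r) at some successor in {w3}.
  □((r → p) ∨ ◇r) holds at w3, so ◇□((r → p) ∨ ◇r) is true at w0.
    At w3: □((r → p) ∨ ◇r) requires (r → p) ∨ ◇r at every successor {w0}.
      At w0: (r → p) ∨ ◇r is true.
    So □((r → p) ∨ ◇r) is true at w3.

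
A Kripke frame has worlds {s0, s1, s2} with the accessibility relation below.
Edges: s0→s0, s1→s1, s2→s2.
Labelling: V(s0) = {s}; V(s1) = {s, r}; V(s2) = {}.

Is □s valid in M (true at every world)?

Let φ = □s. Evaluate φ at each world:
  s0 (successors {s0}): φ is true.
  s1 (successors {s1}): φ is true.
  s2 (successors {s2}): φ is false.
Detail at s2 (counterexample):
  At s2: □s requires s at every successor {s2}.
    s fails at s2, so □s is false at s2.

No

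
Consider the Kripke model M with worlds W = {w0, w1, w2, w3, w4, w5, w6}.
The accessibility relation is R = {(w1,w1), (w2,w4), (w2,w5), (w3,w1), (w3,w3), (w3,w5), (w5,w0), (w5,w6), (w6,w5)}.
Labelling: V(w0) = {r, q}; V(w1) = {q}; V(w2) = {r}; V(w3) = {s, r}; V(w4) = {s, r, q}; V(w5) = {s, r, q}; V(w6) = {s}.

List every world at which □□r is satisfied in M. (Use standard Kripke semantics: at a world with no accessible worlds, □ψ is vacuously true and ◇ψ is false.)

w0, w4, w5

Let φ = □□r. Evaluate φ at each world:
  w0 (successors ∅): φ is true.
  w1 (successors {w1}): φ is false.
  w2 (successors {w4, w5}): φ is false.
  w3 (successors {w1, w3, w5}): φ is false.
  w4 (successors ∅): φ is true.
  w5 (successors {w0, w6}): φ is true.
  w6 (successors {w5}): φ is false.
For instance, at w1:
  At w1: □□r requires □r at every successor {w1}.
    □r fails at w1, so □□r is false at w1.
      At w1: □r requires r at every successor {w1}.
        r fails at w1, so □r is false at w1.
Satisfying worlds: {w0, w4, w5}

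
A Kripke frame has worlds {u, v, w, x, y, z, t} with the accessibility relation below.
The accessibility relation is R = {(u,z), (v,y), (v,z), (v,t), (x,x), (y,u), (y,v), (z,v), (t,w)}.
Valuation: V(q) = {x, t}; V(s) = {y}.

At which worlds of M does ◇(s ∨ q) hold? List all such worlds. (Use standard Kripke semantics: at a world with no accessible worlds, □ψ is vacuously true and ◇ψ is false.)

Recall that ◇ψ holds at a world iff ψ holds at some accessible world.
Let φ = ◇(s ∨ q). Evaluate φ at each world:
  u (successors {z}): φ is false.
  v (successors {y, z, t}): φ is true.
  w (successors ∅): φ is false.
  x (successors {x}): φ is true.
  y (successors {u, v}): φ is false.
  z (successors {v}): φ is false.
  t (successors {w}): φ is false.
For instance, at v:
  At v: ◇(s ∨ q) requires s ∨ q at some successor in {y, z, t}.
    s ∨ q holds at y, so ◇(s ∨ q) is true at v.
Satisfying worlds: {v, x}

v, x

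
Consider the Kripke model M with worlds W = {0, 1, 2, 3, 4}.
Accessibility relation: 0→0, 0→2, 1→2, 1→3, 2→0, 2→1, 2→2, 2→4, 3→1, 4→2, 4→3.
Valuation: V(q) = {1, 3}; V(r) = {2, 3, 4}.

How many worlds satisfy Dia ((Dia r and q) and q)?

2

Let φ = Dia ((Dia r and q) and q). Evaluate φ at each world:
  0 (successors {0, 2}): φ is false.
  1 (successors {2, 3}): φ is false.
  2 (successors {0, 1, 2, 4}): φ is true.
  3 (successors {1}): φ is true.
  4 (successors {2, 3}): φ is false.
For instance, at 4:
  At 4: Dia ((Dia r and q) and q) requires (Dia r and q) and q at some successor in {2, 3}.
    At 2: (Dia r and q) and q is false.
    At 3: (Dia r and q) and q is false.
  So Dia ((Dia r and q) and q) is false at 4.
Satisfying worlds: {2, 3}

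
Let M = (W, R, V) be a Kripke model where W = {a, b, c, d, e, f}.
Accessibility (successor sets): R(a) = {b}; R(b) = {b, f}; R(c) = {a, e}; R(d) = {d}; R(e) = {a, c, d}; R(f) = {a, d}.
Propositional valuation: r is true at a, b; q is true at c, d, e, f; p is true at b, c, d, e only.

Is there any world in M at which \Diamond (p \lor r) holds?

Yes

Recall that \Diamond ψ holds at a world iff ψ holds at some accessible world.
Let φ = \Diamond (p \lor r). Evaluate φ at each world:
  a (successors {b}): φ is true.
  b (successors {b, f}): φ is true.
  c (successors {a, e}): φ is true.
  d (successors {d}): φ is true.
  e (successors {a, c, d}): φ is true.
  f (successors {a, d}): φ is true.
Detail at a (witness):
  At a: \Diamond (p \lor r) requires p \lor r at some successor in {b}.
    p \lor r holds at b, so \Diamond (p \lor r) is true at a.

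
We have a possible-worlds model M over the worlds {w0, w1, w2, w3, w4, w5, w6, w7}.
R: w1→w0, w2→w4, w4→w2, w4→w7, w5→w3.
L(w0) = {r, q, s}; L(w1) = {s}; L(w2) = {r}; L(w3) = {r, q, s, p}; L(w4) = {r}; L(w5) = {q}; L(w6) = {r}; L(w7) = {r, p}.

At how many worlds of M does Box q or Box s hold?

6

Let φ = Box q or Box s. Evaluate φ at each world:
  w0 (successors ∅): φ is true.
  w1 (successors {w0}): φ is true.
  w2 (successors {w4}): φ is false.
  w3 (successors ∅): φ is true.
  w4 (successors {w2, w7}): φ is false.
  w5 (successors {w3}): φ is true.
  w6 (successors ∅): φ is true.
  w7 (successors ∅): φ is true.
For instance, at w4:
  At w4: Box q is false, Box s is false, so Box q or Box s is false.
    At w4: Box q requires q at every successor {w2, w7}.
      q fails at w2, so Box q is false at w4.
    At w4: Box s requires s at every successor {w2, w7}.
      s fails at w2, so Box s is false at w4.
Satisfying worlds: {w0, w1, w3, w5, w6, w7}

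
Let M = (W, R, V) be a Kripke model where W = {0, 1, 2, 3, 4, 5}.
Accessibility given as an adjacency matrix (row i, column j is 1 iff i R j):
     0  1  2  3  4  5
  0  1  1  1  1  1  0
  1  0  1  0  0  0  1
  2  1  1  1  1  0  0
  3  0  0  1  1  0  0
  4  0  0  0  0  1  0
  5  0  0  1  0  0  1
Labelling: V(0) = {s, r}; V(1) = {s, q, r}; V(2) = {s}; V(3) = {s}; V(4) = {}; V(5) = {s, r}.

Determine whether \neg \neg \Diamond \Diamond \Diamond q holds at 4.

Recall that \Diamond ψ holds at a world iff ψ holds at some accessible world.
At 4: \neg \Diamond \Diamond \Diamond q is true, so \neg \neg \Diamond \Diamond \Diamond q is false.
  At 4: \Diamond \Diamond \Diamond q is false, so \neg \Diamond \Diamond \Diamond q is true.
    At 4: \Diamond \Diamond \Diamond q requires \Diamond \Diamond q at some successor in {4}.
      At 4: \Diamond \Diamond q is false.
    So \Diamond \Diamond \Diamond q is false at 4.

No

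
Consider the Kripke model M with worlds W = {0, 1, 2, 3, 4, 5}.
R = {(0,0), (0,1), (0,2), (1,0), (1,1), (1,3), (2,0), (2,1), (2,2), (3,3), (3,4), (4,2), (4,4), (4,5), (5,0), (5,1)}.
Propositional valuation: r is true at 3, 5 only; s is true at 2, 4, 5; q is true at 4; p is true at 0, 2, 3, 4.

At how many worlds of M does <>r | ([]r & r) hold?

Let φ = <>r | ([]r & r). Evaluate φ at each world:
  0 (successors {0, 1, 2}): φ is false.
  1 (successors {0, 1, 3}): φ is true.
  2 (successors {0, 1, 2}): φ is false.
  3 (successors {3, 4}): φ is true.
  4 (successors {2, 4, 5}): φ is true.
  5 (successors {0, 1}): φ is false.
For instance, at 2:
  At 2: <>r is false, []r & r is false, so <>r | ([]r & r) is false.
    At 2: <>r requires r at some successor in {0, 1, 2}.
      At 0: r is false.
      At 1: r is false.
      At 2: r is false.
    So <>r is false at 2.
    At 2: []r is false, r is false, so []r & r is false.
      At 2: []r requires r at every successor {0, 1, 2}.
        r fails at 0, so []r is false at 2.
Satisfying worlds: {1, 3, 4}

3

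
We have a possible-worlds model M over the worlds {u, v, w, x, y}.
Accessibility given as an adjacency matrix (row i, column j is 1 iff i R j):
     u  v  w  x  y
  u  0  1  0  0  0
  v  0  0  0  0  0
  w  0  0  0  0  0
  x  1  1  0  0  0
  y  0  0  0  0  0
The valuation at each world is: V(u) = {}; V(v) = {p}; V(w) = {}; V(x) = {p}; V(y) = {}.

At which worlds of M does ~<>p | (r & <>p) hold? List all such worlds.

Recall that <>ψ holds at a world iff ψ holds at some accessible world.
Let φ = ~<>p | (r & <>p). Evaluate φ at each world:
  u (successors {v}): φ is false.
  v (successors ∅): φ is true.
  w (successors ∅): φ is true.
  x (successors {u, v}): φ is false.
  y (successors ∅): φ is true.
For instance, at u:
  At u: ~<>p is false, r & <>p is false, so ~<>p | (r & <>p) is false.
    At u: <>p is true, so ~<>p is false.
      At u: <>p requires p at some successor in {v}.
        p holds at v, so <>p is true at u.
    At u: r is false, <>p is true, so r & <>p is false.
      At u: <>p requires p at some successor in {v}.
        p holds at v, so <>p is true at u.
Satisfying worlds: {v, w, y}

v, w, y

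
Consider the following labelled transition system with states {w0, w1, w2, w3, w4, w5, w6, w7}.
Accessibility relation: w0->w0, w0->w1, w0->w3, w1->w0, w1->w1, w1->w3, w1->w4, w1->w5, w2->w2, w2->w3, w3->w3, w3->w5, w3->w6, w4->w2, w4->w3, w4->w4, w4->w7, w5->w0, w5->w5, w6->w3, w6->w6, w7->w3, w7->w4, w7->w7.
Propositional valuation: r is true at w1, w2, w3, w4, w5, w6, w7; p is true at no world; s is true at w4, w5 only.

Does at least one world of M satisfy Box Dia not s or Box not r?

Yes

Recall that Box ψ holds at a world iff ψ holds at every accessible world, and Dia ψ holds iff ψ holds at some accessible world.
Let φ = Box Dia not s or Box not r. Evaluate φ at each world:
  w0 (successors {w0, w1, w3}): φ is true.
  w1 (successors {w0, w1, w3, w4, w5}): φ is true.
  w2 (successors {w2, w3}): φ is true.
  w3 (successors {w3, w5, w6}): φ is true.
  w4 (successors {w2, w3, w4, w7}): φ is true.
  w5 (successors {w0, w5}): φ is true.
  w6 (successors {w3, w6}): φ is true.
  w7 (successors {w3, w4, w7}): φ is true.
Detail at w0 (witness):
  At w0: Box Dia not s is true, Box not r is false, so Box Dia not s or Box not r is true.
    At w0: Box Dia not s requires Dia not s at every successor {w0, w1, w3}.
      At w0: Dia not s is true.
      At w1: Dia not s is true.
      At w3: Dia not s is true.
    So Box Dia not s is true at w0.
    At w0: Box not r requires not r at every successor {w0, w1, w3}.
      not r fails at w1, so Box not r is false at w0.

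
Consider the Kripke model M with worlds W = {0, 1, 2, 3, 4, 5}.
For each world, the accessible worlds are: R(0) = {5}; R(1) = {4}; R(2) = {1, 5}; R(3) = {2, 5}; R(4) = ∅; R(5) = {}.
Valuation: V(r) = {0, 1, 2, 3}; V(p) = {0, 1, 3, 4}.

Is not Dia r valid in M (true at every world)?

No

Recall that Dia ψ holds at a world iff ψ holds at some accessible world.
Let φ = not Dia r. Evaluate φ at each world:
  0 (successors {5}): φ is true.
  1 (successors {4}): φ is true.
  2 (successors {1, 5}): φ is false.
  3 (successors {2, 5}): φ is false.
  4 (successors ∅): φ is true.
  5 (successors ∅): φ is true.
Detail at 2 (counterexample):
  At 2: Dia r is true, so not Dia r is false.
    At 2: Dia r requires r at some successor in {1, 5}.
      r holds at 1, so Dia r is true at 2.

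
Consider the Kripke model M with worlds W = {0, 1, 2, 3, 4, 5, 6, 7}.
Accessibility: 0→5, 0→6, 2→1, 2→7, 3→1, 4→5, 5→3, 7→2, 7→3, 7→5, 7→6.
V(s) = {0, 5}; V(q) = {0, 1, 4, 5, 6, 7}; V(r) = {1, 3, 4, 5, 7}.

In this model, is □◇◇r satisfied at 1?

Yes

Recall that □ψ holds at a world iff ψ holds at every accessible world, and ◇ψ holds iff ψ holds at some accessible world.
At 1: no accessible worlds, so □◇◇r holds vacuously.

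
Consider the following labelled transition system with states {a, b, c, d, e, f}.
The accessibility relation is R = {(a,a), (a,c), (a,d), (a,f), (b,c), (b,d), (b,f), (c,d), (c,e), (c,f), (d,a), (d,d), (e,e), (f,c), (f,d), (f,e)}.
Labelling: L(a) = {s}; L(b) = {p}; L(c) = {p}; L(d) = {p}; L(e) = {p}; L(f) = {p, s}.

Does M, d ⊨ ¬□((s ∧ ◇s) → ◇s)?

At d: □((s ∧ ◇s) → ◇s) is true, so ¬□((s ∧ ◇s) → ◇s) is false.
  At d: □((s ∧ ◇s) → ◇s) requires (s ∧ ◇s) → ◇s at every successor {a, d}.
      At a: s ∧ ◇s is true, ◇s is true, so (s ∧ ◇s) → ◇s is true.
      At d: s ∧ ◇s is false, ◇s is true, so (s ∧ ◇s) → ◇s is true.
  So □((s ∧ ◇s) → ◇s) is true at d.

No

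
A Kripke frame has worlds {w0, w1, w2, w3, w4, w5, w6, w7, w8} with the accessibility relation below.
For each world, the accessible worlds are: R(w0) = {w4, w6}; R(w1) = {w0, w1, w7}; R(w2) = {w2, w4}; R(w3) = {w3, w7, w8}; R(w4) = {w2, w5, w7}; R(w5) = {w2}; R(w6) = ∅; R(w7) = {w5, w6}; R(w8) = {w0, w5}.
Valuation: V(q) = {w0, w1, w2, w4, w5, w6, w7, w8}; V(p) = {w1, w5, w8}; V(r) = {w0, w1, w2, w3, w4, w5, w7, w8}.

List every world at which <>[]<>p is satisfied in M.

Recall that []ψ holds at a world iff ψ holds at every accessible world, and <>ψ holds iff ψ holds at some accessible world.
Let φ = <>[]<>p. Evaluate φ at each world:
  w0 (successors {w4, w6}): φ is true.
  w1 (successors {w0, w1, w7}): φ is false.
  w2 (successors {w2, w4}): φ is false.
  w3 (successors {w3, w7, w8}): φ is true.
  w4 (successors {w2, w5, w7}): φ is false.
  w5 (successors {w2}): φ is false.
  w6 (successors ∅): φ is false.
  w7 (successors {w5, w6}): φ is true.
  w8 (successors {w0, w5}): φ is false.
For instance, at w7:
  At w7: <>[]<>p requires []<>p at some successor in {w5, w6}.
    []<>p holds at w6, so <>[]<>p is true at w7.
      At w6: no accessible worlds, so []<>p holds vacuously.
Satisfying worlds: {w0, w3, w7}

w0, w3, w7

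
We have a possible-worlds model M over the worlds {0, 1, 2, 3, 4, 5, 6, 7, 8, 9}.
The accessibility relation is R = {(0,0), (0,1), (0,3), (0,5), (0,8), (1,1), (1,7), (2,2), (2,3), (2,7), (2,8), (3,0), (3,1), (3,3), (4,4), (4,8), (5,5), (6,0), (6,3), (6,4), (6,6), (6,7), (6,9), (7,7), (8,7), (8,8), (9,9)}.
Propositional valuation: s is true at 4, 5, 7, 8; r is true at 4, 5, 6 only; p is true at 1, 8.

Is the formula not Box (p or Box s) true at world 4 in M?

No

At 4: Box (p or Box s) is true, so not Box (p or Box s) is false.
  At 4: Box (p or Box s) requires p or Box s at every successor {4, 8}.
      At 4: p is false, Box s is true, so p or Box s is true.
      At 8: p is true, Box s is true, so p or Box s is true.
  So Box (p or Box s) is true at 4.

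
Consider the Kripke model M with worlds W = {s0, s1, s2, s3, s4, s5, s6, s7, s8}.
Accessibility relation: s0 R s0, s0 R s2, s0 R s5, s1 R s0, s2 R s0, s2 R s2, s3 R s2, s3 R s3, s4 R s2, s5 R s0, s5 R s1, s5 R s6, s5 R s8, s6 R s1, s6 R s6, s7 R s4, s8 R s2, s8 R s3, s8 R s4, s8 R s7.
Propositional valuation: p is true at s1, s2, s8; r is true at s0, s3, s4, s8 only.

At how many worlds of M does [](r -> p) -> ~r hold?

Let φ = [](r -> p) -> ~r. Evaluate φ at each world:
  s0 (successors {s0, s2, s5}): φ is true.
  s1 (successors {s0}): φ is true.
  s2 (successors {s0, s2}): φ is true.
  s3 (successors {s2, s3}): φ is true.
  s4 (successors {s2}): φ is false.
  s5 (successors {s0, s1, s6, s8}): φ is true.
  s6 (successors {s1, s6}): φ is true.
  s7 (successors {s4}): φ is true.
  s8 (successors {s2, s3, s4, s7}): φ is true.
For instance, at s7:
  At s7: [](r -> p) is false, ~r is true, so [](r -> p) -> ~r is true.
    At s7: [](r -> p) requires r -> p at every successor {s4}.
      r -> p fails at s4, so [](r -> p) is false at s7.
Satisfying worlds: {s0, s1, s2, s3, s5, s6, s7, s8}

8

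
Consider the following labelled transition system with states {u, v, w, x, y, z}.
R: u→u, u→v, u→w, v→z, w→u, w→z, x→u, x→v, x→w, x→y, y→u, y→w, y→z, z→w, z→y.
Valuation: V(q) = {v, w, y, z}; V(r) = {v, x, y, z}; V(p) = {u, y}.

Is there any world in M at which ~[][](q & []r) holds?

Yes

Let φ = ~[][](q & []r). Evaluate φ at each world:
  u (successors {u, v, w}): φ is true.
  v (successors {z}): φ is true.
  w (successors {u, z}): φ is true.
  x (successors {u, v, w, y}): φ is true.
  y (successors {u, w, z}): φ is true.
  z (successors {w, y}): φ is true.
Detail at u (witness):
  At u: [][](q & []r) is false, so ~[][](q & []r) is true.
    At u: [][](q & []r) requires [](q & []r) at every successor {u, v, w}.
      [](q & []r) fails at u, so [][](q & []r) is false at u.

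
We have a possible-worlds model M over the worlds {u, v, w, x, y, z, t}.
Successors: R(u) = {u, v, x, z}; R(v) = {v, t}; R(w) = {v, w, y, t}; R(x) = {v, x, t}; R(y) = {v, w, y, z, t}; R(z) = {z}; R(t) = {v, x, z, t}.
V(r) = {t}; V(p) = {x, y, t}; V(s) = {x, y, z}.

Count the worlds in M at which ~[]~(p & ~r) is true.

5

Recall that []ψ holds at a world iff ψ holds at every accessible world, and <>ψ holds iff ψ holds at some accessible world.
Let φ = ~[]~(p & ~r). Evaluate φ at each world:
  u (successors {u, v, x, z}): φ is true.
  v (successors {v, t}): φ is false.
  w (successors {v, w, y, t}): φ is true.
  x (successors {v, x, t}): φ is true.
  y (successors {v, w, y, z, t}): φ is true.
  z (successors {z}): φ is false.
  t (successors {v, x, z, t}): φ is true.
For instance, at t:
  At t: []~(p & ~r) is false, so ~[]~(p & ~r) is true.
    At t: []~(p & ~r) requires ~(p & ~r) at every successor {v, x, z, t}.
      ~(p & ~r) fails at x, so []~(p & ~r) is false at t.
Satisfying worlds: {u, w, x, y, t}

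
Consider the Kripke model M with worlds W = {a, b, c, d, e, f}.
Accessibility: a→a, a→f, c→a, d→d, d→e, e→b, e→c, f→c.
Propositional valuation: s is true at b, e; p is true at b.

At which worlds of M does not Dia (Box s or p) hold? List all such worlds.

Let φ = not Dia (Box s or p). Evaluate φ at each world:
  a (successors {a, f}): φ is true.
  b (successors ∅): φ is true.
  c (successors {a}): φ is true.
  d (successors {d, e}): φ is true.
  e (successors {b, c}): φ is false.
  f (successors {c}): φ is true.
For instance, at f:
  At f: Dia (Box s or p) is false, so not Dia (Box s or p) is true.
    At f: Dia (Box s or p) requires Box s or p at some successor in {c}.
      At c: Box s or p is false.
    So Dia (Box s or p) is false at f.
Satisfying worlds: {a, b, c, d, f}

a, b, c, d, f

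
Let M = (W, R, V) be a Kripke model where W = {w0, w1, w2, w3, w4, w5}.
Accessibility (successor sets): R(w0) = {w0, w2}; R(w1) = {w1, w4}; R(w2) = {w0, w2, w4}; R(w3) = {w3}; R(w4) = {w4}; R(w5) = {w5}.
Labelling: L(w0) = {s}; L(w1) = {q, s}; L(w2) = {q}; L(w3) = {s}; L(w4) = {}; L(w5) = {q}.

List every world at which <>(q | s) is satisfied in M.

Let φ = <>(q | s). Evaluate φ at each world:
  w0 (successors {w0, w2}): φ is true.
  w1 (successors {w1, w4}): φ is true.
  w2 (successors {w0, w2, w4}): φ is true.
  w3 (successors {w3}): φ is true.
  w4 (successors {w4}): φ is false.
  w5 (successors {w5}): φ is true.
For instance, at w1:
  At w1: <>(q | s) requires q | s at some successor in {w1, w4}.
    q | s holds at w1, so <>(q | s) is true at w1.
Satisfying worlds: {w0, w1, w2, w3, w5}

w0, w1, w2, w3, w5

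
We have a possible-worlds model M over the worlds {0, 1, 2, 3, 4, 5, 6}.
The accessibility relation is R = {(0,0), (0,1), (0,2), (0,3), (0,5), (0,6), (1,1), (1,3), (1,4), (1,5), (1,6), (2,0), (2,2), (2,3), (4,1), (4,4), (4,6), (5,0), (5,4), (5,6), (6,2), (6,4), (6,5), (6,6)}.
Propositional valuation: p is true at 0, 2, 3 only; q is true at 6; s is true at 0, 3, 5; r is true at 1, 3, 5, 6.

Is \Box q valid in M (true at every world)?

No

Let φ = \Box q. Evaluate φ at each world:
  0 (successors {0, 1, 2, 3, 5, 6}): φ is false.
  1 (successors {1, 3, 4, 5, 6}): φ is false.
  2 (successors {0, 2, 3}): φ is false.
  3 (successors ∅): φ is true.
  4 (successors {1, 4, 6}): φ is false.
  5 (successors {0, 4, 6}): φ is false.
  6 (successors {2, 4, 5, 6}): φ is false.
Detail at 0 (counterexample):
  At 0: \Box q requires q at every successor {0, 1, 2, 3, 5, 6}.
    q fails at 0, so \Box q is false at 0.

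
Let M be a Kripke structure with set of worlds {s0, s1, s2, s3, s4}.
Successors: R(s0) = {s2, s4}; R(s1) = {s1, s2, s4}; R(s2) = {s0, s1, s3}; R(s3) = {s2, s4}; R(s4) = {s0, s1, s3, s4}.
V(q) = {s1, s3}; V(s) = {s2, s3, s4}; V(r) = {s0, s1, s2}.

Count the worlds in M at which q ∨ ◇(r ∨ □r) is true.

5

Recall that □ψ holds at a world iff ψ holds at every accessible world, and ◇ψ holds iff ψ holds at some accessible world.
Let φ = q ∨ ◇(r ∨ □r). Evaluate φ at each world:
  s0 (successors {s2, s4}): φ is true.
  s1 (successors {s1, s2, s4}): φ is true.
  s2 (successors {s0, s1, s3}): φ is true.
  s3 (successors {s2, s4}): φ is true.
  s4 (successors {s0, s1, s3, s4}): φ is true.
For instance, at s1:
  At s1: q is true, ◇(r ∨ □r) is true, so q ∨ ◇(r ∨ □r) is true.
    At s1: ◇(r ∨ □r) requires r ∨ □r at some successor in {s1, s2, s4}.
      r ∨ □r holds at s1, so ◇(r ∨ □r) is true at s1.
Satisfying worlds: {s0, s1, s2, s3, s4}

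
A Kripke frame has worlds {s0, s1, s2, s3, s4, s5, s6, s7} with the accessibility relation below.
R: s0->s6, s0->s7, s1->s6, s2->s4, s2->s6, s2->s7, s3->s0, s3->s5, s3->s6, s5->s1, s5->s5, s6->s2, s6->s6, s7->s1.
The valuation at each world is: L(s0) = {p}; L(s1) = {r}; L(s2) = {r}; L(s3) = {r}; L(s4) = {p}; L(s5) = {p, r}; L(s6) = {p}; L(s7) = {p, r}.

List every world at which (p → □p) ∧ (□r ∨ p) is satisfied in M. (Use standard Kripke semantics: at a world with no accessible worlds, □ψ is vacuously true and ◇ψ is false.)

Let φ = (p → □p) ∧ (□r ∨ p). Evaluate φ at each world:
  s0 (successors {s6, s7}): φ is true.
  s1 (successors {s6}): φ is false.
  s2 (successors {s4, s6, s7}): φ is false.
  s3 (successors {s0, s5, s6}): φ is false.
  s4 (successors ∅): φ is true.
  s5 (successors {s1, s5}): φ is false.
  s6 (successors {s2, s6}): φ is false.
  s7 (successors {s1}): φ is false.
For instance, at s1:
  At s1: p → □p is true, □r ∨ p is false, so (p → □p) ∧ (□r ∨ p) is false.
    At s1: p is false, □p is true, so p → □p is true.
      At s1: □p requires p at every successor {s6}.
        At s6: p is true.
      So □p is true at s1.
    At s1: □r is false, p is false, so □r ∨ p is false.
      At s1: □r requires r at every successor {s6}.
        r fails at s6, so □r is false at s1.
Satisfying worlds: {s0, s4}

s0, s4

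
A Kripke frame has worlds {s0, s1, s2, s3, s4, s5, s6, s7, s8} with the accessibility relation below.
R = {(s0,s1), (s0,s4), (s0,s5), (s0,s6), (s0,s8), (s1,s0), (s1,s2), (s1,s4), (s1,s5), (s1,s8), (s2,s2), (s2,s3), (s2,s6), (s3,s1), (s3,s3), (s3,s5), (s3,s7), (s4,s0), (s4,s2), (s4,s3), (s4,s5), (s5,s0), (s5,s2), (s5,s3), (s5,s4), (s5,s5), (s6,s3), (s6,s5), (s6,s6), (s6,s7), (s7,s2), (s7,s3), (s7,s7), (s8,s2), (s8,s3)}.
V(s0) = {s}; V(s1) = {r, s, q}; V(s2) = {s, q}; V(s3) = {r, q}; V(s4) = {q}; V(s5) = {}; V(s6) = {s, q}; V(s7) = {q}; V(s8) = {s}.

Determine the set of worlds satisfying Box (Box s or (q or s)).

s2, s7, s8

Let φ = Box (Box s or (q or s)). Evaluate φ at each world:
  s0 (successors {s1, s4, s5, s6, s8}): φ is false.
  s1 (successors {s0, s2, s4, s5, s8}): φ is false.
  s2 (successors {s2, s3, s6}): φ is true.
  s3 (successors {s1, s3, s5, s7}): φ is false.
  s4 (successors {s0, s2, s3, s5}): φ is false.
  s5 (successors {s0, s2, s3, s4, s5}): φ is false.
  s6 (successors {s3, s5, s6, s7}): φ is false.
  s7 (successors {s2, s3, s7}): φ is true.
  s8 (successors {s2, s3}): φ is true.
For instance, at s5:
  At s5: Box (Box s or (q or s)) requires Box s or (q or s) at every successor {s0, s2, s3, s4, s5}.
    Box s or (q or s) fails at s5, so Box (Box s or (q or s)) is false at s5.
      At s5: Box s is false, q or s is false, so Box s or (q or s) is false.
Satisfying worlds: {s2, s7, s8}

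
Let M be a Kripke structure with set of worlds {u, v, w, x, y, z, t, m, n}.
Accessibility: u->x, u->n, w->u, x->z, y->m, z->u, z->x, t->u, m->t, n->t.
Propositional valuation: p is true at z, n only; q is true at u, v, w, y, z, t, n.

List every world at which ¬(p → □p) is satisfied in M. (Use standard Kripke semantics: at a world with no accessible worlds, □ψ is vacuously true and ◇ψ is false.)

z, n

Let φ = ¬(p → □p). Evaluate φ at each world:
  u (successors {x, n}): φ is false.
  v (successors ∅): φ is false.
  w (successors {u}): φ is false.
  x (successors {z}): φ is false.
  y (successors {m}): φ is false.
  z (successors {u, x}): φ is true.
  t (successors {u}): φ is false.
  m (successors {t}): φ is false.
  n (successors {t}): φ is true.
For instance, at u:
  At u: p → □p is true, so ¬(p → □p) is false.
    At u: p is false, □p is false, so p → □p is true.
      At u: □p requires p at every successor {x, n}.
        p fails at x, so □p is false at u.
Satisfying worlds: {z, n}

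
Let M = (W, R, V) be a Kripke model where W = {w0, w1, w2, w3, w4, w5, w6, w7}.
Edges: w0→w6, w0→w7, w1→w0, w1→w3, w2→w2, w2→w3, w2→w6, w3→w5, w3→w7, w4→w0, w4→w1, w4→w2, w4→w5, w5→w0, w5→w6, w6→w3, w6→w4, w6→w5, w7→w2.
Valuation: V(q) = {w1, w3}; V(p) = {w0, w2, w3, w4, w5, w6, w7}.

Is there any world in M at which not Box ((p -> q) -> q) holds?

No

Let φ = not Box ((p -> q) -> q). Evaluate φ at each world:
  w0 (successors {w6, w7}): φ is false.
  w1 (successors {w0, w3}): φ is false.
  w2 (successors {w2, w3, w6}): φ is false.
  w3 (successors {w5, w7}): φ is false.
  w4 (successors {w0, w1, w2, w5}): φ is false.
  w5 (successors {w0, w6}): φ is false.
  w6 (successors {w3, w4, w5}): φ is false.
  w7 (successors {w2}): φ is false.
For instance, at w1:
  At w1: Box ((p -> q) -> q) is true, so not Box ((p -> q) -> q) is false.
    At w1: Box ((p -> q) -> q) requires (p -> q) -> q at every successor {w0, w3}.
      At w0: (p -> q) -> q is true.
      At w3: (p -> q) -> q is true.
    So Box ((p -> q) -> q) is true at w1.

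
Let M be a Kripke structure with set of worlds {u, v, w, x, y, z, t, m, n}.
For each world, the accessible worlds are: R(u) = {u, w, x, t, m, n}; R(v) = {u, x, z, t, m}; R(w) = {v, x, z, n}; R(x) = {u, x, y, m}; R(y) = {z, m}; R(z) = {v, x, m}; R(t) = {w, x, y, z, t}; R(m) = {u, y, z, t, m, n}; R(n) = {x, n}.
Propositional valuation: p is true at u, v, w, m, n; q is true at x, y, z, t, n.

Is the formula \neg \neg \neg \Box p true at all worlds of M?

Let φ = \neg \neg \neg \Box p. Evaluate φ at each world:
  u (successors {u, w, x, t, m, n}): φ is true.
  v (successors {u, x, z, t, m}): φ is true.
  w (successors {v, x, z, n}): φ is true.
  x (successors {u, x, y, m}): φ is true.
  y (successors {z, m}): φ is true.
  z (successors {v, x, m}): φ is true.
  t (successors {w, x, y, z, t}): φ is true.
  m (successors {u, y, z, t, m, n}): φ is true.
  n (successors {x, n}): φ is true.
For instance, at t:
  At t: \neg \neg \Box p is false, so \neg \neg \neg \Box p is true.
    At t: \neg \Box p is true, so \neg \neg \Box p is false.
      At t: \Box p is false, so \neg \Box p is true.

Yes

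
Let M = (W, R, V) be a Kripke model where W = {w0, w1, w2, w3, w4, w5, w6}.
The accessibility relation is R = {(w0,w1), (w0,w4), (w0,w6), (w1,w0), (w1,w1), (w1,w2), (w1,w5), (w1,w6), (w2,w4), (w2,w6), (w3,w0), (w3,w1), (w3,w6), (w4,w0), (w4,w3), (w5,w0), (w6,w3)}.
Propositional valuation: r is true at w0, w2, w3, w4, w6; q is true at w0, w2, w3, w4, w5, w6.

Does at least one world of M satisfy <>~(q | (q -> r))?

No

Recall that <>ψ holds at a world iff ψ holds at some accessible world.
Let φ = <>~(q | (q -> r)). Evaluate φ at each world:
  w0 (successors {w1, w4, w6}): φ is false.
  w1 (successors {w0, w1, w2, w5, w6}): φ is false.
  w2 (successors {w4, w6}): φ is false.
  w3 (successors {w0, w1, w6}): φ is false.
  w4 (successors {w0, w3}): φ is false.
  w5 (successors {w0}): φ is false.
  w6 (successors {w3}): φ is false.
For instance, at w0:
  At w0: <>~(q | (q -> r)) requires ~(q | (q -> r)) at some successor in {w1, w4, w6}.
    At w1: ~(q | (q -> r)) is false.
    At w4: ~(q | (q -> r)) is false.
    At w6: ~(q | (q -> r)) is false.
  So <>~(q | (q -> r)) is false at w0.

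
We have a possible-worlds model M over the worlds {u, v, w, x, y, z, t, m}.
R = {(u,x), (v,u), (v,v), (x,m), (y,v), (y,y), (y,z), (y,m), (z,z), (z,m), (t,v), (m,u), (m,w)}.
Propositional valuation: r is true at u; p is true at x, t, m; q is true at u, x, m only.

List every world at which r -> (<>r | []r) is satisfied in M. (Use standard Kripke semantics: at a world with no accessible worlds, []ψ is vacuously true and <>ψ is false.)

Recall that []ψ holds at a world iff ψ holds at every accessible world, and <>ψ holds iff ψ holds at some accessible world.
Let φ = r -> (<>r | []r). Evaluate φ at each world:
  u (successors {x}): φ is false.
  v (successors {u, v}): φ is true.
  w (successors ∅): φ is true.
  x (successors {m}): φ is true.
  y (successors {v, y, z, m}): φ is true.
  z (successors {z, m}): φ is true.
  t (successors {v}): φ is true.
  m (successors {u, w}): φ is true.
For instance, at v:
  At v: r is false, <>r | []r is true, so r -> (<>r | []r) is true.
    At v: <>r is true, []r is false, so <>r | []r is true.
      At v: <>r requires r at some successor in {u, v}.
        r holds at u, so <>r is true at v.
      At v: []r requires r at every successor {u, v}.
        r fails at v, so []r is false at v.
Satisfying worlds: {v, w, x, y, z, t, m}

v, w, x, y, z, t, m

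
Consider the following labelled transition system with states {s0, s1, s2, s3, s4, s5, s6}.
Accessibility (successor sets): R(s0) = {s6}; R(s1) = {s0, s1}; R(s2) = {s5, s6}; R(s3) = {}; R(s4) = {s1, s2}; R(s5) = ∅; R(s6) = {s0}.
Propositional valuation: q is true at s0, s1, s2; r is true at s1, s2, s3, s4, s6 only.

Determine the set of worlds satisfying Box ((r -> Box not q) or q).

s1, s3, s4, s5, s6

Let φ = Box ((r -> Box not q) or q). Evaluate φ at each world:
  s0 (successors {s6}): φ is false.
  s1 (successors {s0, s1}): φ is true.
  s2 (successors {s5, s6}): φ is false.
  s3 (successors ∅): φ is true.
  s4 (successors {s1, s2}): φ is true.
  s5 (successors ∅): φ is true.
  s6 (successors {s0}): φ is true.
For instance, at s2:
  At s2: Box ((r -> Box not q) or q) requires (r -> Box not q) or q at every successor {s5, s6}.
    (r -> Box not q) or q fails at s6, so Box ((r -> Box not q) or q) is false at s2.
      At s6: r -> Box not q is false, q is false, so (r -> Box not q) or q is false.
Satisfying worlds: {s1, s3, s4, s5, s6}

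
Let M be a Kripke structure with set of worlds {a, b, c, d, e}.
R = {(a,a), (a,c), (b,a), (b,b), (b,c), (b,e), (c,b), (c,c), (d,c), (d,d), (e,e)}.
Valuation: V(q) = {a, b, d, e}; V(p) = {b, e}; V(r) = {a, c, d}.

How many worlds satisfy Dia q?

5

Let φ = Dia q. Evaluate φ at each world:
  a (successors {a, c}): φ is true.
  b (successors {a, b, c, e}): φ is true.
  c (successors {b, c}): φ is true.
  d (successors {c, d}): φ is true.
  e (successors {e}): φ is true.
For instance, at b:
  At b: Dia q requires q at some successor in {a, b, c, e}.
    q holds at a, so Dia q is true at b.
Satisfying worlds: {a, b, c, d, e}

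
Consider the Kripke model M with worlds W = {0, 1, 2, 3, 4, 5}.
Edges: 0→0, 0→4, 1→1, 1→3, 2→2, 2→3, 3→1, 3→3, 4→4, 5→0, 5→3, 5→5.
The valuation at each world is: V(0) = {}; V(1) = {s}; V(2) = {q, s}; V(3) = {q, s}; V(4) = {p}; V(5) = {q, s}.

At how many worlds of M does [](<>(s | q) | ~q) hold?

6

Let φ = [](<>(s | q) | ~q). Evaluate φ at each world:
  0 (successors {0, 4}): φ is true.
  1 (successors {1, 3}): φ is true.
  2 (successors {2, 3}): φ is true.
  3 (successors {1, 3}): φ is true.
  4 (successors {4}): φ is true.
  5 (successors {0, 3, 5}): φ is true.
For instance, at 0:
  At 0: [](<>(s | q) | ~q) requires <>(s | q) | ~q at every successor {0, 4}.
      At 0: <>(s | q) is false, ~q is true, so <>(s | q) | ~q is true.
      At 4: <>(s | q) is false, ~q is true, so <>(s | q) | ~q is true.
  So [](<>(s | q) | ~q) is true at 0.
Satisfying worlds: {0, 1, 2, 3, 4, 5}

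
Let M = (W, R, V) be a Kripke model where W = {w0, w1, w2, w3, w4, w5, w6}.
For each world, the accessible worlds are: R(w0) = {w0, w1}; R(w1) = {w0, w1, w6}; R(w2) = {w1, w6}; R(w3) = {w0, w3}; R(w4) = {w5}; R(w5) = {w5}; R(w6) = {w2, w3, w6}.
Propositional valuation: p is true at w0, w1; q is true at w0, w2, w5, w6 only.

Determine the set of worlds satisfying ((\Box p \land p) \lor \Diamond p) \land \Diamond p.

w0, w1, w2, w3

Let φ = ((\Box p \land p) \lor \Diamond p) \land \Diamond p. Evaluate φ at each world:
  w0 (successors {w0, w1}): φ is true.
  w1 (successors {w0, w1, w6}): φ is true.
  w2 (successors {w1, w6}): φ is true.
  w3 (successors {w0, w3}): φ is true.
  w4 (successors {w5}): φ is false.
  w5 (successors {w5}): φ is false.
  w6 (successors {w2, w3, w6}): φ is false.
For instance, at w6:
  At w6: (\Box p \land p) \lor \Diamond p is false, \Diamond p is false, so ((\Box p \land p) \lor \Diamond p) \land \Diamond p is false.
    At w6: \Box p \land p is false, \Diamond p is false, so (\Box p \land p) \lor \Diamond p is false.
      At w6: \Box p is false, p is false, so \Box p \land p is false.
      At w6: \Diamond p requires p at some successor in {w2, w3, w6}.
        At w2: p is false.
        At w3: p is false.
        At w6: p is false.
      So \Diamond p is false at w6.
    At w6: \Diamond p requires p at some successor in {w2, w3, w6}.
      At w2: p is false.
      At w3: p is false.
      At w6: p is false.
    So \Diamond p is false at w6.
Satisfying worlds: {w0, w1, w2, w3}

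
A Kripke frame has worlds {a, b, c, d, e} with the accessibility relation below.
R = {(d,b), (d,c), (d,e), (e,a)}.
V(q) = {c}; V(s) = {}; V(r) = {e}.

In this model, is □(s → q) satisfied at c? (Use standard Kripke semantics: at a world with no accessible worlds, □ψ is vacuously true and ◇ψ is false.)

At c: no accessible worlds, so □(s → q) holds vacuously.

Yes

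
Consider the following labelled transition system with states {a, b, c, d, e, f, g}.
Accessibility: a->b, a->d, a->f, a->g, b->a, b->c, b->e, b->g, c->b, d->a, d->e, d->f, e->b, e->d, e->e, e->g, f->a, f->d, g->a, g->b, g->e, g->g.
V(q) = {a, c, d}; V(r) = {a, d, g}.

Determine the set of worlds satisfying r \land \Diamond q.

a, d, g

Let φ = r \land \Diamond q. Evaluate φ at each world:
  a (successors {b, d, f, g}): φ is true.
  b (successors {a, c, e, g}): φ is false.
  c (successors {b}): φ is false.
  d (successors {a, e, f}): φ is true.
  e (successors {b, d, e, g}): φ is false.
  f (successors {a, d}): φ is false.
  g (successors {a, b, e, g}): φ is true.
For instance, at d:
  At d: r is true, \Diamond q is true, so r \land \Diamond q is true.
    At d: \Diamond q requires q at some successor in {a, e, f}.
      q holds at a, so \Diamond q is true at d.
Satisfying worlds: {a, d, g}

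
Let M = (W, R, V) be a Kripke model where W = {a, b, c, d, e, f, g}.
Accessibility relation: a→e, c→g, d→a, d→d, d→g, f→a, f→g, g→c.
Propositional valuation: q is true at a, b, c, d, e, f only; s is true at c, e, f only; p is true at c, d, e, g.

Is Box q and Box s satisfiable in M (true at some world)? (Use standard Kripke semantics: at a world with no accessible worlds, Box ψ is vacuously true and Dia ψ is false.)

Let φ = Box q and Box s. Evaluate φ at each world:
  a (successors {e}): φ is true.
  b (successors ∅): φ is true.
  c (successors {g}): φ is false.
  d (successors {a, d, g}): φ is false.
  e (successors ∅): φ is true.
  f (successors {a, g}): φ is false.
  g (successors {c}): φ is true.
Detail at a (witness):
  At a: Box q is true, Box s is true, so Box q and Box s is true.
    At a: Box q requires q at every successor {e}.
      At e: q is true.
    So Box q is true at a.
    At a: Box s requires s at every successor {e}.
      At e: s is true.
    So Box s is true at a.

Yes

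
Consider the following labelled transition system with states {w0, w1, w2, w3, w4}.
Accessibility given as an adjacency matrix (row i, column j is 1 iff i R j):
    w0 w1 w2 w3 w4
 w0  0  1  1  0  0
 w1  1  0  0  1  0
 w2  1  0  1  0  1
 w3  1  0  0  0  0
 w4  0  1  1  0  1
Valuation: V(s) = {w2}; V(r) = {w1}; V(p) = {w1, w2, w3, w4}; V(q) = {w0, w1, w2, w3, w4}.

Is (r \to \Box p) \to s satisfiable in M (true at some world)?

Let φ = (r \to \Box p) \to s. Evaluate φ at each world:
  w0 (successors {w1, w2}): φ is false.
  w1 (successors {w0, w3}): φ is true.
  w2 (successors {w0, w2, w4}): φ is true.
  w3 (successors {w0}): φ is false.
  w4 (successors {w1, w2, w4}): φ is false.
Detail at w1 (witness):
  At w1: r \to \Box p is false, s is false, so (r \to \Box p) \to s is true.
    At w1: r is true, \Box p is false, so r \to \Box p is false.
      At w1: \Box p requires p at every successor {w0, w3}.
        p fails at w0, so \Box p is false at w1.

Yes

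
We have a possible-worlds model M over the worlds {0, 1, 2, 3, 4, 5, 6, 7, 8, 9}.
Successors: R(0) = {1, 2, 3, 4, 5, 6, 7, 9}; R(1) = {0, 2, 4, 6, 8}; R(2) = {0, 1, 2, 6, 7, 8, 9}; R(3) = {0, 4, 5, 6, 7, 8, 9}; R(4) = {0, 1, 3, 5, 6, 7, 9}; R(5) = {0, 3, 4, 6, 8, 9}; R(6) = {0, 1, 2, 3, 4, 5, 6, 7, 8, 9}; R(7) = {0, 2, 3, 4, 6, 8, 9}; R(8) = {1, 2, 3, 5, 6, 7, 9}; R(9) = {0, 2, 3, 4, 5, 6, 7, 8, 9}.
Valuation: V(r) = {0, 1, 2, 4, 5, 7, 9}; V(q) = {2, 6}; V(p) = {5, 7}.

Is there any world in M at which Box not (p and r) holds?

Yes

Recall that Box ψ holds at a world iff ψ holds at every accessible world, and Dia ψ holds iff ψ holds at some accessible world.
Let φ = Box not (p and r). Evaluate φ at each world:
  0 (successors {1, 2, 3, 4, 5, 6, 7, 9}): φ is false.
  1 (successors {0, 2, 4, 6, 8}): φ is true.
  2 (successors {0, 1, 2, 6, 7, 8, 9}): φ is false.
  3 (successors {0, 4, 5, 6, 7, 8, 9}): φ is false.
  4 (successors {0, 1, 3, 5, 6, 7, 9}): φ is false.
  5 (successors {0, 3, 4, 6, 8, 9}): φ is true.
  6 (successors {0, 1, 2, 3, 4, 5, 6, 7, 8, 9}): φ is false.
  7 (successors {0, 2, 3, 4, 6, 8, 9}): φ is true.
  8 (successors {1, 2, 3, 5, 6, 7, 9}): φ is false.
  9 (successors {0, 2, 3, 4, 5, 6, 7, 8, 9}): φ is false.
Detail at 1 (witness):
  At 1: Box not (p and r) requires not (p and r) at every successor {0, 2, 4, 6, 8}.
    At 0: not (p and r) is true.
    At 2: not (p and r) is true.
    At 4: not (p and r) is true.
    At 6: not (p and r) is true.
    At 8: not (p and r) is true.
  So Box not (p and r) is true at 1.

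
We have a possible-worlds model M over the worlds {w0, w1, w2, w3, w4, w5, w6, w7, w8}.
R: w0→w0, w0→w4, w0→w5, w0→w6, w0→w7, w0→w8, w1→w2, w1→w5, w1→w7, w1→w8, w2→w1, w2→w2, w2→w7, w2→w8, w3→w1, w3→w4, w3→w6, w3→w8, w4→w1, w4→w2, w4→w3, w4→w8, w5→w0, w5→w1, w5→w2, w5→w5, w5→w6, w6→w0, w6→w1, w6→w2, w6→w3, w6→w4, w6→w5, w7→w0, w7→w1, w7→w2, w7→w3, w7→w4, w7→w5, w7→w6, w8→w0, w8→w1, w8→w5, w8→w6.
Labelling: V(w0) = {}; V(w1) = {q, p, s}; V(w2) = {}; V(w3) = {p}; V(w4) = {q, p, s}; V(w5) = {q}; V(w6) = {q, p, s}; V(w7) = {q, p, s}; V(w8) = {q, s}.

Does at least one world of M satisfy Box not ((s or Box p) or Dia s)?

No

Recall that Box ψ holds at a world iff ψ holds at every accessible world, and Dia ψ holds iff ψ holds at some accessible world.
Let φ = Box not ((s or Box p) or Dia s). Evaluate φ at each world:
  w0 (successors {w0, w4, w5, w6, w7, w8}): φ is false.
  w1 (successors {w2, w5, w7, w8}): φ is false.
  w2 (successors {w1, w2, w7, w8}): φ is false.
  w3 (successors {w1, w4, w6, w8}): φ is false.
  w4 (successors {w1, w2, w3, w8}): φ is false.
  w5 (successors {w0, w1, w2, w5, w6}): φ is false.
  w6 (successors {w0, w1, w2, w3, w4, w5}): φ is false.
  w7 (successors {w0, w1, w2, w3, w4, w5, w6}): φ is false.
  w8 (successors {w0, w1, w5, w6}): φ is false.
For instance, at w1:
  At w1: Box not ((s or Box p) or Dia s) requires not ((s or Box p) or Dia s) at every successor {w2, w5, w7, w8}.
    not ((s or Box p) or Dia s) fails at w2, so Box not ((s or Box p) or Dia s) is false at w1.
      At w2: (s or Box p) or Dia s is true, so not ((s or Box p) or Dia s) is false.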